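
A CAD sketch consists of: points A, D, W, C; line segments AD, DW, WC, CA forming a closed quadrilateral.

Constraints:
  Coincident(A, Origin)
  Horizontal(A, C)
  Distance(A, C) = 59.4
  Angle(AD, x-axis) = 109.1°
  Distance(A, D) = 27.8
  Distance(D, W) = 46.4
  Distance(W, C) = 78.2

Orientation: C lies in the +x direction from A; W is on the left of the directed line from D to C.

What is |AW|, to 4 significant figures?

67.16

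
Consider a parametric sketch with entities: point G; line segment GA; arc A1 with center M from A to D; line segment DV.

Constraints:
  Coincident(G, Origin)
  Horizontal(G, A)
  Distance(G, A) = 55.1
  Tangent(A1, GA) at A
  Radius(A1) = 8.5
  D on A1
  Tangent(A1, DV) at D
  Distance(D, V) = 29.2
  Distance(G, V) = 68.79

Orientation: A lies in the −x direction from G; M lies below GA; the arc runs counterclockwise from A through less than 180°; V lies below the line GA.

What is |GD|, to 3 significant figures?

64.2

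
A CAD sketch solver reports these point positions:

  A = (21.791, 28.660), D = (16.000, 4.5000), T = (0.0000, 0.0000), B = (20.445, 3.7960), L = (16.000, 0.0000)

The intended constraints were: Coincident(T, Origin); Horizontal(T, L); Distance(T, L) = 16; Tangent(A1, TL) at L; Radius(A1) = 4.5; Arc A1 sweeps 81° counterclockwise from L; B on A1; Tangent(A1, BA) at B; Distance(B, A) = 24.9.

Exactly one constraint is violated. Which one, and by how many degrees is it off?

Tangent(A1, BA) at B — off by 5.90°.

T = (0.00, 0.00) ✓; T.y = 0.00, L.y = 0.00 ✓; |TL| = 16.00 ✓; ∠(DL, LT) = 90.00° ✓; |DL| = 4.500 ✓; bearing(D→B) − bearing(D→L) = 81.00° ✓; |DB| = 4.500 ✓; ∠(DB, BA) = 84.10° ✗; |BA| = 24.90 ✓.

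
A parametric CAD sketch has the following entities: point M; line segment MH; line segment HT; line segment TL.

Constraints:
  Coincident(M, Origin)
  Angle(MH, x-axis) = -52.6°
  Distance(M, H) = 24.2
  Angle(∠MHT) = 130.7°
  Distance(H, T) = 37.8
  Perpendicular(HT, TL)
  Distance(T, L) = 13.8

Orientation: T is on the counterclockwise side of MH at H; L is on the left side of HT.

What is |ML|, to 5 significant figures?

53.773

∠MHT = 130.7°, so HT runs at -52.6° + (180° − 130.7°) = -3.3000° from the x-axis; with |HT| = 37.8, T = H + 37.8·(cos -3.3000°, sin -3.3000°) = (52.436, -21.401). HT ⟂ TL; with |TL| = 13.8 on the left of HT, L = T + 13.8·(0.057564, 0.99834) = (53.230, -7.6236). Then |ML| = |L − M| = 53.773.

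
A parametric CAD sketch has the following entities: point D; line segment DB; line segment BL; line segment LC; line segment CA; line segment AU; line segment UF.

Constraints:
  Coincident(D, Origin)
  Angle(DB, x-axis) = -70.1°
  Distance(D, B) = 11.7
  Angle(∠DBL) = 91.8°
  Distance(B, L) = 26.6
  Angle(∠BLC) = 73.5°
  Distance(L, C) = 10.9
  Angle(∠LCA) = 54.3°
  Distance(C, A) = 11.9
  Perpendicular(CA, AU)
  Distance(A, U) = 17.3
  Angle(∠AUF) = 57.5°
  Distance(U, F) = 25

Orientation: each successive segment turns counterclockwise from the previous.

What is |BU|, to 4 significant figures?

31.37

∠LCA = 54.3° gives CA at -109.7° from the x-axis; with |CA| = 11.9, A = (19.07, -4.969). CA is perpendicular to AU, so AU runs at -19.70°; with |AU| = 17.3, U = (35.35, -10.80). Then |BU| = |U − B| = 31.37.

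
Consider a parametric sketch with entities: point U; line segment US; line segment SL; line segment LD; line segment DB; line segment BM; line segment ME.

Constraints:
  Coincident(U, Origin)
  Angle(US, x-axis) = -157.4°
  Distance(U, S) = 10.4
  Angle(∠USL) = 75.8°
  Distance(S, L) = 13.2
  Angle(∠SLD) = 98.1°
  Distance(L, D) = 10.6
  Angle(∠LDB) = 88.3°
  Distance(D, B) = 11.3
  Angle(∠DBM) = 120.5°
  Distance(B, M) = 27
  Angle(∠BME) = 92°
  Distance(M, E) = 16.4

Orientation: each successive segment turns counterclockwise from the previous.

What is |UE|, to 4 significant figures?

30.32

U is at the origin; US runs at -157.4° with length 10.4, so S = (-9.601, -3.997). ∠USL = 75.8° gives SL at -53.20° from the x-axis; with |SL| = 13.2, L = (-1.694, -14.57). ∠SLD = 98.1° gives LD at 28.70° from the x-axis; with |LD| = 10.6, D = (7.603, -9.476). ∠LDB = 88.3° gives DB at 120.4° from the x-axis; with |DB| = 11.3, B = (1.885, 0.2704). ∠DBM = 120.5° gives BM at 179.9° from the x-axis; with |BM| = 27.0, M = (-25.11, 0.3176). ∠BME = 92.0° gives ME at -92.10° from the x-axis; with |ME| = 16.4, E = (-25.72, -16.07). Then |UE| = |E − U| = 30.32.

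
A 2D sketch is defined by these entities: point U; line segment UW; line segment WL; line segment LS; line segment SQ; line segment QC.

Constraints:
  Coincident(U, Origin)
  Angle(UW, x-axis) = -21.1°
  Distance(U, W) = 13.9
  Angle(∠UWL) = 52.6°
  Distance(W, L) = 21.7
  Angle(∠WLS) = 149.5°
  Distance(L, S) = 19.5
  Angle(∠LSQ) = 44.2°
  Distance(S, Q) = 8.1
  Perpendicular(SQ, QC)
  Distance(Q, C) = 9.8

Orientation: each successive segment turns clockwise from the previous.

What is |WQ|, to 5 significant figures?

32.832

U is at the origin; UW runs at -21.1° with length 13.9, so W = (12.968, -5.0040). ∠UWL = 52.6° gives WL at -148.50° from the x-axis; with |WL| = 21.7, L = (-5.5342, -16.342). ∠WLS = 149.5° gives LS at -179.00° from the x-axis; with |LS| = 19.5, S = (-25.031, -16.682). ∠LSQ = 44.2° gives SQ at 45.200° from the x-axis; with |SQ| = 8.1, Q = (-19.324, -10.935). Then |WQ| = |Q − W| = 32.832.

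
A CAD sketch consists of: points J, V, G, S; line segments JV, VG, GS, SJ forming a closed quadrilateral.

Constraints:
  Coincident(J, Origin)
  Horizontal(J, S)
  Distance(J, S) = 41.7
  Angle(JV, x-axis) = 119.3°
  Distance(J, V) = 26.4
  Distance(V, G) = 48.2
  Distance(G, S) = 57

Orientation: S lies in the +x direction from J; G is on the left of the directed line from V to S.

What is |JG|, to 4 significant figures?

59.18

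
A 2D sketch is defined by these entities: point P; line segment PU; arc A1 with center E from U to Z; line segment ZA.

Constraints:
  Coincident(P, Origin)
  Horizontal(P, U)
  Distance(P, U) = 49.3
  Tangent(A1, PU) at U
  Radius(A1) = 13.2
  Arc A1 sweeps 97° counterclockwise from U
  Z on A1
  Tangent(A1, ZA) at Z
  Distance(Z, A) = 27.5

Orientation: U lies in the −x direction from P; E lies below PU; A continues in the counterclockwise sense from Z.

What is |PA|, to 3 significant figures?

72.5

P is at the origin; PU is horizontal with |PU| = 49.3 and U on the −x side, so U = (-49.3, 0.00). Tangency of A1 to PU means the radius EU is perpendicular to PU, so E = U + (0, -13.2) = (-49.3, -13.2). On A1, U sits at bearing 90° from E; a 97° counterclockwise sweep puts Z at bearing 187°, so Z = E + 13.2·(cos 187°, sin 187°) = (-62.4, -14.8). The tangent condition forces EZ to be normal to ZA, so ZA runs along (−sin 187°, cos 187°); with |ZA| = 27.5, A = (-59.1, -42.1). Then |PA| = |A − P| = 72.5.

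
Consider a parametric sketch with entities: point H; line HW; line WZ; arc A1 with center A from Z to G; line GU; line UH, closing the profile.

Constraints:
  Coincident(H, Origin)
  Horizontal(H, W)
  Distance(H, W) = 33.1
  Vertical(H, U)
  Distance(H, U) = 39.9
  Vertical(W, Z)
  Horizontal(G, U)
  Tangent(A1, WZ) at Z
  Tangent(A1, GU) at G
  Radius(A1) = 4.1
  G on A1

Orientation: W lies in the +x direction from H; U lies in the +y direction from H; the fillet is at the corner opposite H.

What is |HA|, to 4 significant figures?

46.07

H is at the origin; H and W share the same y with |HW| = 33.1 and W on the +x side, so W = (33.10, 0.000). HU is vertical with |HU| = 39.9 and U on the +y side, so U = (0.000, 39.90). The virtual corner opposite H is at (33.10, 39.90). The tangent condition forces AZ to be normal to WZ and A1 meets GU tangentially, so AG is at right angles to GU, with radius 4.1, so the center A sits 4.1 in from both sides at A = (29.00, 35.80). Then |HA| = |A − H| = 46.07.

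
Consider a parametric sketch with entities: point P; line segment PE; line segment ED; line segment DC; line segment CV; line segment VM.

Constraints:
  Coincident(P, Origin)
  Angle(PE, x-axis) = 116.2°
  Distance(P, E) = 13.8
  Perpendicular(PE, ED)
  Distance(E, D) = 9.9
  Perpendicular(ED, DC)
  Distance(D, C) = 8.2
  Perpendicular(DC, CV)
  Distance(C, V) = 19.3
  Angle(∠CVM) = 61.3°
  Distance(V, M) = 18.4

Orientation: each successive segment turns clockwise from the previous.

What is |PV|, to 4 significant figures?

10.94

ED ⟂ DC, so DC runs at -63.80°; with |DC| = 8.2, C = (6.410, 9.396). DC ⟂ CV, so CV runs at -153.8°; with |CV| = 19.3, V = (-10.91, 0.8745). Then |PV| = |V − P| = 10.94.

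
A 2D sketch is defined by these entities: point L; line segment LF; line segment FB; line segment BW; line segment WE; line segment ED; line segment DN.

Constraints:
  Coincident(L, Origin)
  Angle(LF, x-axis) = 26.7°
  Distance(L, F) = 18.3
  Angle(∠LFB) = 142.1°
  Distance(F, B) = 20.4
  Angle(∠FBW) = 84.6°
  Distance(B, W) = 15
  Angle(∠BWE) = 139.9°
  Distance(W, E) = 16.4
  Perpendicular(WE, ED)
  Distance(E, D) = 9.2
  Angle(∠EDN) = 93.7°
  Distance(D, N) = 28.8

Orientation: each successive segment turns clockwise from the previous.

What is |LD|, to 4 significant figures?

17.55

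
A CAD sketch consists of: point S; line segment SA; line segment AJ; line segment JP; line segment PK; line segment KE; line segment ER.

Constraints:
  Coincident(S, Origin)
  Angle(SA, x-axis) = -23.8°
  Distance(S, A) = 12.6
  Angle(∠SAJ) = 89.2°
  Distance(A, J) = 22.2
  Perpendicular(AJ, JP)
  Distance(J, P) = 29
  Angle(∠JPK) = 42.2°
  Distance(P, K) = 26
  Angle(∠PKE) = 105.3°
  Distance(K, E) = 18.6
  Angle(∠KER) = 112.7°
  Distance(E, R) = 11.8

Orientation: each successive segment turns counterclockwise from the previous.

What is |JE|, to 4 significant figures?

9.550

S is at the origin; SA runs at -23.8° with length 12.6, so A = (11.53, -5.085). ∠SAJ = 89.2° gives AJ at 67.00° from the x-axis; with |AJ| = 22.2, J = (20.20, 15.35). AJ is perpendicular to JP, so JP runs at 157.0°; with |JP| = 29.0, P = (-6.492, 26.68). ∠JPK = 42.2° gives PK at -65.20° from the x-axis; with |PK| = 26.0, K = (4.414, 3.080). ∠PKE = 105.3° gives KE at 9.500° from the x-axis; with |KE| = 18.6, E = (22.76, 6.149). Then |JE| = |E − J| = 9.550.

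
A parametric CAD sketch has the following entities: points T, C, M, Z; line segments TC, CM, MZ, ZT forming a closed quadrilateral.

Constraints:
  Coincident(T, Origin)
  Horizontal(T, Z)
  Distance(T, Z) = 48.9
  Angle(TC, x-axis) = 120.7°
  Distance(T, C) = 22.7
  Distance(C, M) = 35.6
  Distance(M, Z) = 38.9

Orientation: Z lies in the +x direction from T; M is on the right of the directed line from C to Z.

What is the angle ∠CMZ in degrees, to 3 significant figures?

117°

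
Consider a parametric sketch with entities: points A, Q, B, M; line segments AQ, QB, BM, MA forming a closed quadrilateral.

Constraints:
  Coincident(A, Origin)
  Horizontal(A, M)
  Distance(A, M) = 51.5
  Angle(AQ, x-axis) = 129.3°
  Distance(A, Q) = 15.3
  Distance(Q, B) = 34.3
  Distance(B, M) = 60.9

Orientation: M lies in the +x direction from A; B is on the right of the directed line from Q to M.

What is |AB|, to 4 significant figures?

22.77

Checks: |QB| = 34.30 ✓; |BM| = 60.90 ✓.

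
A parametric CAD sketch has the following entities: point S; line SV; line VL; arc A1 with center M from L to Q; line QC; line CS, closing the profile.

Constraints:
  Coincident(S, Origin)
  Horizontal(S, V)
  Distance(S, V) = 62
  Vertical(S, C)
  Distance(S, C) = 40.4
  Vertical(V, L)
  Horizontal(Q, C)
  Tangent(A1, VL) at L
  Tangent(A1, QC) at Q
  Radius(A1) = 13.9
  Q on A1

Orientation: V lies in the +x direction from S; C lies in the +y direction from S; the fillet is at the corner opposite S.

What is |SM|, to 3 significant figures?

54.9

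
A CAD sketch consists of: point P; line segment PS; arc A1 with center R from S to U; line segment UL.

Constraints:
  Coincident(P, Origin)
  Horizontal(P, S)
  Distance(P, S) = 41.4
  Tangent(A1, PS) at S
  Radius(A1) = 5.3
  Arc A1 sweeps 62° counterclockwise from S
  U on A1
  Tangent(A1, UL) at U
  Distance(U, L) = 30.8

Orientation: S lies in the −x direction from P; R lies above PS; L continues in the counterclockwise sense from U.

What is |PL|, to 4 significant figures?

37.36

On A1, S sits at bearing -90° from R; a 62° counterclockwise sweep puts U at bearing -28°, so U = R + 5.3·(cos -28°, sin -28°) = (-36.72, 2.812). Since A1 is tangent to UL there, RU ⟂ UL, so UL runs along (−sin -28°, cos -28°); with |UL| = 30.8, L = (-22.26, 30.01). Then |PL| = |L − P| = 37.36.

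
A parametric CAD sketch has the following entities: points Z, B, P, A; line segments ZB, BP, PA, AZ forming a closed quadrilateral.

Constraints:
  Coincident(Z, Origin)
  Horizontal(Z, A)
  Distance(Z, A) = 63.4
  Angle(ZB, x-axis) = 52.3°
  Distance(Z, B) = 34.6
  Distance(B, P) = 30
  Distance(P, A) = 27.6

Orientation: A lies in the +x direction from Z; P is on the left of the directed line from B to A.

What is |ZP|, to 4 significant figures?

56.69

Checks: |BP| = 30.00 ✓; |PA| = 27.60 ✓.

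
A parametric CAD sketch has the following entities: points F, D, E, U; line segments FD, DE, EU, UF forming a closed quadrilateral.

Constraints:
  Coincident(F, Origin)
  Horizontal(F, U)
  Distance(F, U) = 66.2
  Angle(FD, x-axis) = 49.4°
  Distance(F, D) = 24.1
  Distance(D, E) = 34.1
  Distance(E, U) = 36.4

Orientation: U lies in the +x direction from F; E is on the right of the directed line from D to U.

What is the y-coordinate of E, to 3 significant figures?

-11.8

Checks: |DE| = 34.10 ✓; |EU| = 36.40 ✓.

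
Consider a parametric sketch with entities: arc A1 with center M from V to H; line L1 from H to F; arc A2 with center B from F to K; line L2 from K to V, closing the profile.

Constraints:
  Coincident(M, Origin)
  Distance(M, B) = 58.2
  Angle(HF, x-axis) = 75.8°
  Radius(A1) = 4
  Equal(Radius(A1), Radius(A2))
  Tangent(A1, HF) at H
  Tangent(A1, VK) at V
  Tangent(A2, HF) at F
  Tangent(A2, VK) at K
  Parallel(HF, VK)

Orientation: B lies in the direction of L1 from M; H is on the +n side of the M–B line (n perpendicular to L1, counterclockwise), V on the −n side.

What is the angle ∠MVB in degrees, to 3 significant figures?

86.1°

The slot axis is L1's direction at 75.8°, so u = (cos 75.8°, sin 75.8°) = (0.245, 0.969) and n = (−sin 75.8°, cos 75.8°) = (-0.969, 0.245). M is at the origin and B lies 58.2 along u from M, so B = 58.2·u = (14.3, 56.4). Tangency of A1 to both parallel lines with radius 4.0 puts H and V at M ± 4.0·n: H = (-3.88, 0.981), V = (3.88, -0.981). Then cos ∠MVB = VM·VB / (|VM||VB|), giving 86.1°.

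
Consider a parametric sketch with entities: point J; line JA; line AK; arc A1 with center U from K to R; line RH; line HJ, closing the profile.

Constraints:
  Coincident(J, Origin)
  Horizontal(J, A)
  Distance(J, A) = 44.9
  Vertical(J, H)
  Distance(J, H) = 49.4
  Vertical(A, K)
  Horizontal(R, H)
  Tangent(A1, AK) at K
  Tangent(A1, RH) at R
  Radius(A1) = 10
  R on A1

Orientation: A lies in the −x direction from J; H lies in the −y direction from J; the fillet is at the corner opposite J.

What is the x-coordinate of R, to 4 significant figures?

-34.90

J is at the origin; J and A share the same y with |JA| = 44.9 and A on the −x side, so A = (-44.90, 0.000). J and H share the same x with |JH| = 49.4 and H on the −y side, so H = (0.000, -49.40). The virtual corner opposite J is at (-44.90, -49.40). A1 meets AK tangentially, so UK is at right angles to AK and the tangent condition forces UR to be normal to RH, with radius 10.0, so the center U sits 10.0 in from both sides at U = (-34.90, -39.40). That places the tangent points at K = (-44.90, -39.40) on AK and R = (-34.90, -49.40) on RH. So R.x = -34.90.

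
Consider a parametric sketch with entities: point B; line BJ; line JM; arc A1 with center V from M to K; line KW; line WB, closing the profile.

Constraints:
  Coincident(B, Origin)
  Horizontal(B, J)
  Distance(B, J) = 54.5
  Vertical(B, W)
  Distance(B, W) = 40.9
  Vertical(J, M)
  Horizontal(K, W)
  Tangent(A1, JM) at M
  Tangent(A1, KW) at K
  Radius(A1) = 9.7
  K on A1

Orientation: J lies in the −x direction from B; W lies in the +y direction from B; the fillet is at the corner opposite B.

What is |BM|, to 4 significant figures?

62.80

The virtual corner opposite B is at (-54.50, 40.90). Tangency of A1 to JM means the radius VM is perpendicular to JM and the tangent condition forces VK to be normal to KW, with radius 9.7, so the center V sits 9.7 in from both sides at V = (-44.80, 31.20). That places the tangent points at M = (-54.50, 31.20) on JM and K = (-44.80, 40.90) on KW. Then |BM| = |M − B| = 62.80.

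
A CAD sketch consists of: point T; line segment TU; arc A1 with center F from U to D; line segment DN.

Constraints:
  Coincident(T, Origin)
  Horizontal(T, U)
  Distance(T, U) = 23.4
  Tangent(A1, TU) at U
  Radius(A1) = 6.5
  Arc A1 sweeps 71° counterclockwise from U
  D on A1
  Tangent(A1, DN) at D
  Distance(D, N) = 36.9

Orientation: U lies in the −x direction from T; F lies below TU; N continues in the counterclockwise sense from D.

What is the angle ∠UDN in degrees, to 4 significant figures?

144.5°

T is at the origin; T and U share the same y with |TU| = 23.4 and U on the −x side, so U = (-23.40, 0.000). Since A1 is tangent to TU there, FU ⟂ TU, so F = U + (0, -6.5) = (-23.40, -6.500). On A1, U sits at bearing 90° from F; a 71° counterclockwise sweep puts D at bearing 161°, so D = F + 6.5·(cos 161°, sin 161°) = (-29.55, -4.384). Since A1 is tangent to DN there, FD ⟂ DN, so DN runs along (−sin 161°, cos 161°); with |DN| = 36.9, N = (-41.56, -39.27). Then cos ∠UDN = DU·DN / (|DU||DN|), giving 144.5°.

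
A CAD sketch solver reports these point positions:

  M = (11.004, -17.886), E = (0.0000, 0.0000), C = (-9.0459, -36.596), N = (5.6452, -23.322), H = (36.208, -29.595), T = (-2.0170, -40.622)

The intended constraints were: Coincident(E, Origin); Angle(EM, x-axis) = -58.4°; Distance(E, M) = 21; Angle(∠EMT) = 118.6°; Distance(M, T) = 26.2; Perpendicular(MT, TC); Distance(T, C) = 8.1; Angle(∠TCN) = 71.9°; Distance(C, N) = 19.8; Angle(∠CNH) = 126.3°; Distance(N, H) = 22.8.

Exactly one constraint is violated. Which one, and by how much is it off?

Distance(N, H) = 22.8 — off by 8.40.

E = (0.00, 0.00) ✓; EM at -58.40° ✓; |EM| = 21.00 ✓; ∠EMT = 118.6° ✓; |MT| = 26.20 ✓; ∠(MT, TC) = 90.00° ✓; |TC| = 8.100 ✓; ∠TCN = 71.90° ✓; |CN| = 19.80 ✓; ∠CNH = 126.3° ✓; |NH| = 31.20 ✗.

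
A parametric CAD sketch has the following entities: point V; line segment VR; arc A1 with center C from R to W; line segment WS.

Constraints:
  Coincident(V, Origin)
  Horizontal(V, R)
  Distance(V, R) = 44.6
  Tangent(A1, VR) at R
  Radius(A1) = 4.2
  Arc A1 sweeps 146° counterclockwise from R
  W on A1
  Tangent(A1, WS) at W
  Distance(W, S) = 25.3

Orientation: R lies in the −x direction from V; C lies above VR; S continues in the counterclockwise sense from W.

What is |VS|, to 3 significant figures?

66.9

On A1, R sits at bearing -90° from C; a 146° counterclockwise sweep puts W at bearing 56°, so W = C + 4.2·(cos 56°, sin 56°) = (-42.3, 7.68). A1 meets WS tangentially, so CW is at right angles to WS, so WS runs along (−sin 56°, cos 56°); with |WS| = 25.3, S = (-63.2, 21.8). Then |VS| = |S − V| = 66.9.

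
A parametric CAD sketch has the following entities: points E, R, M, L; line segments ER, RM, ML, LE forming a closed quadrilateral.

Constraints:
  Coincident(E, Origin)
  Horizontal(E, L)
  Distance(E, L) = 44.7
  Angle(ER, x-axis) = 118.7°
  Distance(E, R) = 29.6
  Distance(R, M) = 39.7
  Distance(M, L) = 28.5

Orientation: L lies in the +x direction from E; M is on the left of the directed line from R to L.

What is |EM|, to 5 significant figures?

32.581

E is at the origin; EL is horizontal with |EL| = 44.7 and L in +x, so L = (44.7, 0). ER runs at 118.7° with |ER| = 29.6, so R = (-14.215, 25.964). M is determined by |RM| = 39.7 and |ML| = 28.5 together: it lies at the intersection of circle(R, 39.7) and circle(L, 28.5). With |RL| = 64.382, the foot of the radical line on RL is 38.123 from R and the perpendicular offset is √(39.7² − 38.123²) = 11.078. Taking the left-of-RL solution: M = (25.138, 20.727).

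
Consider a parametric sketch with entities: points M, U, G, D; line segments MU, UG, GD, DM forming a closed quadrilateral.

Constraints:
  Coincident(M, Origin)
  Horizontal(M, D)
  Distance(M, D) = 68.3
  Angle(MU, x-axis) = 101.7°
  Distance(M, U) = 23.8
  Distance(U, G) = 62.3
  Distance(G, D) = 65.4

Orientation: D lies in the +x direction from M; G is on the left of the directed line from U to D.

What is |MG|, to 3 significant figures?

75.7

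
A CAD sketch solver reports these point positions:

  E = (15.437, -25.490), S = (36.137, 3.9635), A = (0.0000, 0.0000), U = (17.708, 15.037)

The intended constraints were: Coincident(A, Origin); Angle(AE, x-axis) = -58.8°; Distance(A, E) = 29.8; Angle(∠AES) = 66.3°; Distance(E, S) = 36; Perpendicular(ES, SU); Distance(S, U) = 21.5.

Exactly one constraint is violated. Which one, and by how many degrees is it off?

Perpendicular(ES, SU) — off by 4.10°.

A = (0.00, 0.00) ✓; AE at -58.80° ✓; |AE| = 29.80 ✓; ∠AES = 66.30° ✓; |ES| = 36.00 ✓; ∠(ES, SU) = 94.10° ✗; |SU| = 21.50 ✓.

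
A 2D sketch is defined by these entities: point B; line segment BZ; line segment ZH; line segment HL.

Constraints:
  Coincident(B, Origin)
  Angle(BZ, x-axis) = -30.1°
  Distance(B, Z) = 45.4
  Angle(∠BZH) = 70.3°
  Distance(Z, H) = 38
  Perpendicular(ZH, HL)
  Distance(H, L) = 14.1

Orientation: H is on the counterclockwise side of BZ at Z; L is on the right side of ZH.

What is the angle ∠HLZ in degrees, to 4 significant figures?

69.64°

B is at the origin; BZ runs at -30.1° with length 45.4, so Z = 45.4·(cos -30.1°, sin -30.1°) = (39.28, -22.77). ∠BZH = 70.3°, so ZH runs at -30.1° + (180° − 70.3°) = 79.60° from the x-axis; with |ZH| = 38.0, H = Z + 38.0·(cos 79.60°, sin 79.60°) = (46.14, 14.61). ZH ⟂ HL; with |HL| = 14.1 on the right of ZH, L = H + 14.1·(0.9836, -0.1805) = (60.01, 12.06). Then cos ∠HLZ = LH·LZ / (|LH||LZ|), giving 69.64°.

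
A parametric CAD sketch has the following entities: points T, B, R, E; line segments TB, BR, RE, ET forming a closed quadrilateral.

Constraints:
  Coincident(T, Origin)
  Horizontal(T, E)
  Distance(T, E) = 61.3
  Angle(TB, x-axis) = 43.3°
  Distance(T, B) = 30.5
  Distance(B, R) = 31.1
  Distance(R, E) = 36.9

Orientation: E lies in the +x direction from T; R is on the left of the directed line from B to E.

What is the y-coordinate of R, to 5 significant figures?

35.089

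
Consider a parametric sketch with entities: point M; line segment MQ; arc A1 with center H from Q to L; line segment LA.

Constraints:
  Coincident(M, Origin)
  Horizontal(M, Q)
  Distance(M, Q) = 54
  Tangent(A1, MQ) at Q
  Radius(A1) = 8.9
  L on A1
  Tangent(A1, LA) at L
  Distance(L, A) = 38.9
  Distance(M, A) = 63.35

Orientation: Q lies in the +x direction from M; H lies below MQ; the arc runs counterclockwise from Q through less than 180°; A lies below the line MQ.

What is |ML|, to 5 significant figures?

45.874

Checks: ∠(HQ, QM) = 90.00° ✓; |HQ| = 8.900 ✓; |HL| = 8.900 ✓; ∠(HL, LA) = 90.00° ✓; |LA| = 38.90 ✓; |MA| = 63.35 ✓.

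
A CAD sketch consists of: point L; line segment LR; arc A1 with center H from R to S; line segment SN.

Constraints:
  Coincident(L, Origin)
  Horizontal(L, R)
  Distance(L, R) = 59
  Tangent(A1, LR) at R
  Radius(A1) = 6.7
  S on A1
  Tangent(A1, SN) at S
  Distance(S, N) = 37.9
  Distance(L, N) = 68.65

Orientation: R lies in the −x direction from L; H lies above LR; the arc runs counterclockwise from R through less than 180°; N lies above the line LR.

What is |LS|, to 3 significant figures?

52.7

L is at the origin; L and R share the same y with |LR| = 59.0 and R on the −x side, so R = (-59.0, 0.00). Tangency of A1 to LR means the radius HR is perpendicular to LR, so H = R + (0, 6.7) = (-59.0, 6.70). Since HS ⟂ SN (tangency), |HN| = √(6.7² + 37.9²) = 38.5 regardless of where S sits on A1. So N lies on both circle(L, 68.65) and circle(H, 38.5); the above-LR intersection is N = (-52.2, 44.6). S is the foot of the tangent from N: S = (-52.3, 6.68).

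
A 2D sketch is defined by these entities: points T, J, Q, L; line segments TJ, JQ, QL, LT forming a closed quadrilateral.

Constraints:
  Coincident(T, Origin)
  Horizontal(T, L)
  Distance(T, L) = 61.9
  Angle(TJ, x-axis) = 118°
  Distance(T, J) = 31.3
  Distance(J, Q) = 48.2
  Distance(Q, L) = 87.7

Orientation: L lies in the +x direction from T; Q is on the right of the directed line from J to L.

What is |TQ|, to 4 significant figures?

30.73

T is at the origin; T and L share the same y with |TL| = 61.9 and L in +x, so L = (61.9, 0). TJ runs at 118.0° with |TJ| = 31.3, so J = (-14.69, 27.64). Q is determined by |JQ| = 48.2 and |QL| = 87.7 together: it lies at the intersection of circle(J, 48.2) and circle(L, 87.7). With |JL| = 81.43, the foot of the radical line on JL is 7.752 from J and the perpendicular offset is √(48.2² − 7.752²) = 47.57. Taking the right-of-JL solution: Q = (-23.55, -19.74).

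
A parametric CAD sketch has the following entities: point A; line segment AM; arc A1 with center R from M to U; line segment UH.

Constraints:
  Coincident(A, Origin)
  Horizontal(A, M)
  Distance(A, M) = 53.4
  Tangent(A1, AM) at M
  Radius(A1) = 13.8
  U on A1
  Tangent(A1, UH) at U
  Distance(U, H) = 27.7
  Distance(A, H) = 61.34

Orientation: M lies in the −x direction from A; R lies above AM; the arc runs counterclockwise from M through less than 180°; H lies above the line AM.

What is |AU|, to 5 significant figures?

42.732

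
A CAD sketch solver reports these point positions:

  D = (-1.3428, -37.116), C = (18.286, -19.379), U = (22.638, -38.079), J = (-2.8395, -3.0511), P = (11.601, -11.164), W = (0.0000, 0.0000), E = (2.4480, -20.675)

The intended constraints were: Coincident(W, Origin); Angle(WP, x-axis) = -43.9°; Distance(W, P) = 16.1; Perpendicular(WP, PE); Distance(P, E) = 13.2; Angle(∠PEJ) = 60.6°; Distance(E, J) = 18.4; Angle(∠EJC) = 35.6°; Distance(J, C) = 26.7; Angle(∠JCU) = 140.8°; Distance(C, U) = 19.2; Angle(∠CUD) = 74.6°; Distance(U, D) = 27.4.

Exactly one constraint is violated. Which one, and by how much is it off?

Distance(U, D) = 27.4 — off by 3.40.

W = (0.00, 0.00) ✓; WP at -43.90° ✓; |WP| = 16.10 ✓; ∠(WP, PE) = 90.00° ✓; |PE| = 13.20 ✓; ∠PEJ = 60.60° ✓; |EJ| = 18.40 ✓; ∠EJC = 35.60° ✓; |JC| = 26.70 ✓; ∠JCU = 140.8° ✓; |CU| = 19.20 ✓; ∠CUD = 74.60° ✓; |UD| = 24.00 ✗.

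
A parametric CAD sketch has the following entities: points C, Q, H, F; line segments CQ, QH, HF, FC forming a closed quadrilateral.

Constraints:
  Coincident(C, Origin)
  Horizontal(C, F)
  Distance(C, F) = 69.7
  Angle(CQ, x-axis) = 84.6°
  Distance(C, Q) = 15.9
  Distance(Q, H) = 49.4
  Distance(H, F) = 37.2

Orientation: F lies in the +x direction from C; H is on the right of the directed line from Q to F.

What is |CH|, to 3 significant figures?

41.5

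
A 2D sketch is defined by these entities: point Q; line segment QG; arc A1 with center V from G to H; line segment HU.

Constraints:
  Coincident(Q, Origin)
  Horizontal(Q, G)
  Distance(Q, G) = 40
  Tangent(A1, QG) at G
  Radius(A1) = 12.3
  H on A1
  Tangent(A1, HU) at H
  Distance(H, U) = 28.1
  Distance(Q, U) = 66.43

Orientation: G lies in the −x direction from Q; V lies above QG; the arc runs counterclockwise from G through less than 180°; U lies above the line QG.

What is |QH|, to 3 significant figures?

38.5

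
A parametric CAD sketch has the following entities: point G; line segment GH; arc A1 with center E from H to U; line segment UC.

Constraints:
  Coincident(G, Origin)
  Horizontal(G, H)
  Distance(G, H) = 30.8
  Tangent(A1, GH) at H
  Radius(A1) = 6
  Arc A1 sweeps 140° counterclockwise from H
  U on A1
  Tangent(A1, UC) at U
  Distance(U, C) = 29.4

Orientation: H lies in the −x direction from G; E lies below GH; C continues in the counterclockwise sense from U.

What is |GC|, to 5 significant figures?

31.893

G is at the origin; GH is horizontal with |GH| = 30.8 and H on the −x side, so H = (-30.800, 0.0000). A1 meets GH tangentially, so EH is at right angles to GH, so E = H + (0, -6) = (-30.800, -6.0000). On A1, H sits at bearing 90° from E; a 140° counterclockwise sweep puts U at bearing 230°, so U = E + 6.0·(cos 230°, sin 230°) = (-34.657, -10.596). Tangency of A1 to UC means the radius EU is perpendicular to UC, so UC runs along (−sin 230°, cos 230°); with |UC| = 29.4, C = (-12.135, -29.494). Then |GC| = |C − G| = 31.893.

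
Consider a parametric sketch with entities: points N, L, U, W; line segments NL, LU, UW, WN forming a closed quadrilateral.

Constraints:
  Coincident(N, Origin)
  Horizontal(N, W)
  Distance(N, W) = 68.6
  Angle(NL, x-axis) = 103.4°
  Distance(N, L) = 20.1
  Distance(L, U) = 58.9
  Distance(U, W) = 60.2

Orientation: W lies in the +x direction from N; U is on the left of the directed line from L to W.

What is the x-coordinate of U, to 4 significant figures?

42.83

Checks: |LU| = 58.90 ✓; |UW| = 60.20 ✓.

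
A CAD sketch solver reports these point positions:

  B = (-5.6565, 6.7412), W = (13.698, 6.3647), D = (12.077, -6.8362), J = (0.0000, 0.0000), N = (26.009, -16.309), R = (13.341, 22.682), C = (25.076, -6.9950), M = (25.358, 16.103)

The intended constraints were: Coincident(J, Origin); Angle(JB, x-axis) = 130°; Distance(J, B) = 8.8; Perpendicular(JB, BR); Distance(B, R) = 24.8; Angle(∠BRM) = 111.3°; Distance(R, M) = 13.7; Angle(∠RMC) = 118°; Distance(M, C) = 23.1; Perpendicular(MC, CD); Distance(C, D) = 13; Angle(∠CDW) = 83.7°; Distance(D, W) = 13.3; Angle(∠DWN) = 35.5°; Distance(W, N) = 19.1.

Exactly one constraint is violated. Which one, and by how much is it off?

Distance(W, N) = 19.1 — off by 6.70.

J = (0.00, 0.00) ✓; JB at 130.0° ✓; |JB| = 8.800 ✓; ∠(JB, BR) = 90.00° ✓; |BR| = 24.80 ✓; ∠BRM = 111.3° ✓; |RM| = 13.70 ✓; ∠RMC = 118.0° ✓; |MC| = 23.10 ✓; ∠(MC, CD) = 90.00° ✓; |CD| = 13.00 ✓; ∠CDW = 83.70° ✓; |DW| = 13.30 ✓; ∠DWN = 35.50° ✓; |WN| = 25.80 ✗.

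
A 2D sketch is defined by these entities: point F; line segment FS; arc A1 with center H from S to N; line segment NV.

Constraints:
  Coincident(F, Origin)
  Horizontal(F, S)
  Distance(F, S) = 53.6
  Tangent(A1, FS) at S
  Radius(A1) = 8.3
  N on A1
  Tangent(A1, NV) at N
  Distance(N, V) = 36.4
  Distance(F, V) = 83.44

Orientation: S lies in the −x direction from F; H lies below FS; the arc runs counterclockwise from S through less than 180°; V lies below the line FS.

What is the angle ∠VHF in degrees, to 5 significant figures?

130.43°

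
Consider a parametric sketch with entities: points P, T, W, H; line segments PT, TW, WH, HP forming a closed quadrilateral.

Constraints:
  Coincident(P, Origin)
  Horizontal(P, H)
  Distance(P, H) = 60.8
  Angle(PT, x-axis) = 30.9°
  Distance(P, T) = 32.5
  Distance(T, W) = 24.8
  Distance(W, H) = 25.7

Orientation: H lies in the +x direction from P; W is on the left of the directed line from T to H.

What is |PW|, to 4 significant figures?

56.89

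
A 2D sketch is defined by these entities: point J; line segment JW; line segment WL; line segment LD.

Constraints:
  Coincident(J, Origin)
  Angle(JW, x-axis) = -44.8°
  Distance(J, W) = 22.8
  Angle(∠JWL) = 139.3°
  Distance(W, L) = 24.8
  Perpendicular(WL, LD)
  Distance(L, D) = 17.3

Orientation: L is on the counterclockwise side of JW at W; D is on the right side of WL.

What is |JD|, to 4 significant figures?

52.97

∠JWL = 139.3°, so WL runs at -44.8° + (180° − 139.3°) = -4.100° from the x-axis; with |WL| = 24.8, L = W + 24.8·(cos -4.100°, sin -4.100°) = (40.91, -17.84). WL is perpendicular to LD; with |LD| = 17.3 on the right of WL, D = L + 17.3·(-0.07150, -0.9974) = (39.68, -35.09). Then |JD| = |D − J| = 52.97.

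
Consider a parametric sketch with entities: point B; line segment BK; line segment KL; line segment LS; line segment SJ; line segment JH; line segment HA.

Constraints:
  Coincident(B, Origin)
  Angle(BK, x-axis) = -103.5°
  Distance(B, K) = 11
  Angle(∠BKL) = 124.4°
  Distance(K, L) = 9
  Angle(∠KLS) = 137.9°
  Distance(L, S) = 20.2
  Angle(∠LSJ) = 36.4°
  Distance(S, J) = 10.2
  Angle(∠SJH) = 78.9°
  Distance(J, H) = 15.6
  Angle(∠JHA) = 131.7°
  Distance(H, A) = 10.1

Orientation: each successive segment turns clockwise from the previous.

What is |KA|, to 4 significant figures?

28.30

∠SJH = 78.9° gives JH at -85.90° from the x-axis; with |JH| = 15.6, H = (-18.85, -19.49). ∠JHA = 131.7° gives HA at -134.2° from the x-axis; with |HA| = 10.1, A = (-25.89, -26.73). Then |KA| = |A − K| = 28.30.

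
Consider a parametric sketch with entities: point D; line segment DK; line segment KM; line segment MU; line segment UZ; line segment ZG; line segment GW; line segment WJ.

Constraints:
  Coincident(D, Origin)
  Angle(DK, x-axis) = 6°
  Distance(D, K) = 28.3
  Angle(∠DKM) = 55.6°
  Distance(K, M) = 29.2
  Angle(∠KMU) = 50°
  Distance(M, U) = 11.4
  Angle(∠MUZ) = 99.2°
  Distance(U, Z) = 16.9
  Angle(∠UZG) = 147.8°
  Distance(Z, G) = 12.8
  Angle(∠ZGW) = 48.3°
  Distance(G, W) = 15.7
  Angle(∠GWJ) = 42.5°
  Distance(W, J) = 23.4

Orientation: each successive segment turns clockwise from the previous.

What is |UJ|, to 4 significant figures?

26.35

D is at the origin; DK runs at 6.0° with length 28.3, so K = (28.14, 2.958). ∠DKM = 55.6° gives KM at -118.4° from the x-axis; with |KM| = 29.2, M = (14.26, -22.73). ∠KMU = 50.0° gives MU at 111.6° from the x-axis; with |MU| = 11.4, U = (10.06, -12.13). ∠MUZ = 99.2° gives UZ at 30.80° from the x-axis; with |UZ| = 16.9, Z = (24.58, -3.475). ∠UZG = 147.8° gives ZG at -1.400° from the x-axis; with |ZG| = 12.8, G = (37.37, -3.787). ∠ZGW = 48.3° gives GW at -133.1° from the x-axis; with |GW| = 15.7, W = (26.65, -15.25). ∠GWJ = 42.5° gives WJ at 89.40° from the x-axis; with |WJ| = 23.4, J = (26.89, 8.148). Then |UJ| = |J − U| = 26.35.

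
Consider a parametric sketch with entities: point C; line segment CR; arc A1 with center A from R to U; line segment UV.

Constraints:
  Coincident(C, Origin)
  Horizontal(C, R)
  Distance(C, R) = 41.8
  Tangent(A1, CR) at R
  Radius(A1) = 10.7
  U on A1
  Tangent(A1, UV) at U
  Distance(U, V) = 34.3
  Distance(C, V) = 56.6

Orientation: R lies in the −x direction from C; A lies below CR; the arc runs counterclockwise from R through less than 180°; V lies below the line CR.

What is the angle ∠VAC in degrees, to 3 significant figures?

90.9°

Checks: |AU| = 10.70 ✓; ∠(AU, UV) = 90.00° ✓; |UV| = 34.30 ✓; |CV| = 56.60 ✓.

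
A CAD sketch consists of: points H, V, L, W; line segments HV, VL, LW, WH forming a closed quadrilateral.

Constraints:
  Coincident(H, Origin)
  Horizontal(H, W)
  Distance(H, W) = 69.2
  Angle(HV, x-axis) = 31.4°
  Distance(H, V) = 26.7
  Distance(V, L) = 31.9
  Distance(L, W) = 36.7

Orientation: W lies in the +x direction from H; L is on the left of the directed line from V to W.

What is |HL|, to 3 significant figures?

58.6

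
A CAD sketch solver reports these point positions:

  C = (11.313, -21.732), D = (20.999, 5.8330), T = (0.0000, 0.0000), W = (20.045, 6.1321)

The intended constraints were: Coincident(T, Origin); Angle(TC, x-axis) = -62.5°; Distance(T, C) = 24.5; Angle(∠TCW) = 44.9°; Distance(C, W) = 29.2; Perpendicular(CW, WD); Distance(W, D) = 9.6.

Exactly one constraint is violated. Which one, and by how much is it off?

Distance(W, D) = 9.6 — off by 8.60.

T = (0.00, 0.00) ✓; TC at -62.50° ✓; |TC| = 24.50 ✓; ∠TCW = 44.90° ✓; |CW| = 29.20 ✓; ∠(CW, WD) = 90.01° ✓; |WD| = 0.9998 ✗.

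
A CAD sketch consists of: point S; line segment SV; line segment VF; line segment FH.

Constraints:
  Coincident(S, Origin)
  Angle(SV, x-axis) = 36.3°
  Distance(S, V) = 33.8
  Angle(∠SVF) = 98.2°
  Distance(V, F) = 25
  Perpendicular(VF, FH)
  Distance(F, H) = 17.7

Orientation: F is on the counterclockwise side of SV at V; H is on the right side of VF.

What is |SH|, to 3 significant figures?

59.2

S is at the origin; SV runs at 36.3° with length 33.8, so V = 33.8·(cos 36.3°, sin 36.3°) = (27.2, 20.0). ∠SVF = 98.2°, so VF runs at 36.3° + (180° − 98.2°) = 118° from the x-axis; with |VF| = 25.0, F = V + 25.0·(cos 118°, sin 118°) = (15.5, 42.1). VF is perpendicular to FH; with |FH| = 17.7 on the right of VF, H = F + 17.7·(0.882, 0.471) = (31.1, 50.4). Then |SH| = |H − S| = 59.2.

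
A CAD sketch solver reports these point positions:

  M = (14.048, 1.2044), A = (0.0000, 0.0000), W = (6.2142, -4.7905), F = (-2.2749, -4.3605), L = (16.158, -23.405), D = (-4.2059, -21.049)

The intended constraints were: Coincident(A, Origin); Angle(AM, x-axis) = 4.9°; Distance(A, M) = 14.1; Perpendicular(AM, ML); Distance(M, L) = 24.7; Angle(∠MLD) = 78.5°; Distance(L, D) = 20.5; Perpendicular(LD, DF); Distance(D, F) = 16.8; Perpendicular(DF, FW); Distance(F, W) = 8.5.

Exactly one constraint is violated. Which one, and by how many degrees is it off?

Perpendicular(DF, FW) — off by 3.70°.

A = (0.00, 0.00) ✓; AM at 4.900° ✓; |AM| = 14.10 ✓; ∠(AM, ML) = 90.00° ✓; |ML| = 24.70 ✓; ∠MLD = 78.50° ✓; |LD| = 20.50 ✓; ∠(LD, DF) = 90.00° ✓; |DF| = 16.80 ✓; ∠(DF, FW) = 86.30° ✗; |FW| = 8.500 ✓.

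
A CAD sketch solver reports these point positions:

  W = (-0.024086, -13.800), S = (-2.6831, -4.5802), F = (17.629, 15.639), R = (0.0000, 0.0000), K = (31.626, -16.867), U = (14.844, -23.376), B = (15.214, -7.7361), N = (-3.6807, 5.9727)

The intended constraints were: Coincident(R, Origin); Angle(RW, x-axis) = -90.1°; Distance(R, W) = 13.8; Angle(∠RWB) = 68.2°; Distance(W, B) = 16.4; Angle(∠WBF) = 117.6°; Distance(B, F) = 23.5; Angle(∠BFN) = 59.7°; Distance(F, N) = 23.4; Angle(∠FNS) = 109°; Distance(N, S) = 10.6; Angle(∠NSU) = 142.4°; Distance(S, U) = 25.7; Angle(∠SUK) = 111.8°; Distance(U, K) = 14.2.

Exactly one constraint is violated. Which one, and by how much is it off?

Distance(U, K) = 14.2 — off by 3.80.

R = (0.00, 0.00) ✓; RW at -90.10° ✓; |RW| = 13.80 ✓; ∠RWB = 68.20° ✓; |WB| = 16.40 ✓; ∠WBF = 117.6° ✓; |BF| = 23.50 ✓; ∠BFN = 59.70° ✓; |FN| = 23.40 ✓; ∠FNS = 109.0° ✓; |NS| = 10.60 ✓; ∠NSU = 142.4° ✓; |SU| = 25.70 ✓; ∠SUK = 111.8° ✓; |UK| = 18.00 ✗.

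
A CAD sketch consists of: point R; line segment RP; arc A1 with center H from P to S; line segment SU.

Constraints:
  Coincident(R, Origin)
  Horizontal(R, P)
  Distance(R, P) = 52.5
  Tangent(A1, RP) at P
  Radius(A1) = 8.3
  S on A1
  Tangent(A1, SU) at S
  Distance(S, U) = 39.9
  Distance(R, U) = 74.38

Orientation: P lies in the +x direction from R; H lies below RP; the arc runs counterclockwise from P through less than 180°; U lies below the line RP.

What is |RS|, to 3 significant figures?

45.8

Checks: |HS| = 8.300 ✓; ∠(HS, SU) = 90.00° ✓; |SU| = 39.90 ✓; |RU| = 74.38 ✓.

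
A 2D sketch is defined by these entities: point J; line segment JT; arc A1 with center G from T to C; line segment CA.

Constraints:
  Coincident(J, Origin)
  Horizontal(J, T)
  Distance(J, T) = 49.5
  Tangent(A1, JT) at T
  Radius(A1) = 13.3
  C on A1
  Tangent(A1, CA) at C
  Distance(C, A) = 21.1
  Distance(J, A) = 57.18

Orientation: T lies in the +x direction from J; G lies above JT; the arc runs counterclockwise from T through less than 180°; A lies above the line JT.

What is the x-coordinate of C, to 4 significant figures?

58.60

Checks: J = (0.00, 0.00) ✓; ∠(GT, TJ) = 90.00° ✓; |GT| = 13.30 ✓; |GC| = 13.30 ✓; ∠(GC, CA) = 90.00° ✓; |CA| = 21.10 ✓; |JA| = 57.18 ✓.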